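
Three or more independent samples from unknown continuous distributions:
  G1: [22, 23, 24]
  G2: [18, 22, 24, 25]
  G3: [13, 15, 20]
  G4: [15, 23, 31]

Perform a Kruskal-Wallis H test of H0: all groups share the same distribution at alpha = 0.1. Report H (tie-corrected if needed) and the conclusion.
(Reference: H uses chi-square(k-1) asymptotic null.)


Step 1: Combine all N = 13 observations and assign midranks.
sorted (value, group, rank): (13,G3,1), (15,G3,2.5), (15,G4,2.5), (18,G2,4), (20,G3,5), (22,G1,6.5), (22,G2,6.5), (23,G1,8.5), (23,G4,8.5), (24,G1,10.5), (24,G2,10.5), (25,G2,12), (31,G4,13)
Step 2: Sum ranks within each group.
R_1 = 25.5 (n_1 = 3)
R_2 = 33 (n_2 = 4)
R_3 = 8.5 (n_3 = 3)
R_4 = 24 (n_4 = 3)
Step 3: H = 12/(N(N+1)) * sum(R_i^2/n_i) - 3(N+1)
     = 12/(13*14) * (25.5^2/3 + 33^2/4 + 8.5^2/3 + 24^2/3) - 3*14
     = 0.065934 * 705.083 - 42
     = 4.489011.
Step 4: Ties present; correction factor C = 1 - 24/(13^3 - 13) = 0.989011. Corrected H = 4.489011 / 0.989011 = 4.538889.
Step 5: Under H0, H ~ chi^2(3); p-value = 0.208848.
Step 6: alpha = 0.1. fail to reject H0.

H = 4.5389, df = 3, p = 0.208848, fail to reject H0.


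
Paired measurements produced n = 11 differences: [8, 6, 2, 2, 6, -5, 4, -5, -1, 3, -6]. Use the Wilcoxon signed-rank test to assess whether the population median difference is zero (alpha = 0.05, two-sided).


Step 1: Drop any zero differences (none here) and take |d_i|.
|d| = [8, 6, 2, 2, 6, 5, 4, 5, 1, 3, 6]
Step 2: Midrank |d_i| (ties get averaged ranks).
ranks: |8|->11, |6|->9, |2|->2.5, |2|->2.5, |6|->9, |5|->6.5, |4|->5, |5|->6.5, |1|->1, |3|->4, |6|->9
Step 3: Attach original signs; sum ranks with positive sign and with negative sign.
W+ = 11 + 9 + 2.5 + 2.5 + 9 + 5 + 4 = 43
W- = 6.5 + 6.5 + 1 + 9 = 23
(Check: W+ + W- = 66 should equal n(n+1)/2 = 66.)
Step 4: Test statistic W = min(W+, W-) = 23.
Step 5: Ties in |d|, so use the tie-corrected normal approximation.
        E[W] = n(n+1)/4 = 11*12/4 = 33.
        Tie groups: |d|=2 (t=2), |d|=5 (t=2), |d|=6 (t=3); sum(t^3 - t) = 36.
        Var[W] = n(n+1)(2n+1)/24 - sum(t^3-t)/48 = 3036/24 - 36/48 = 125.75.
        z = (W - E[W]) / sqrt(Var[W]) = (23 - 33) / 11.2138 = -0.8918.
        Two-sided p = 2*Phi(z) = 0.372524.
Step 6: alpha = 0.05. fail to reject H0.

W+ = 43, W- = 23, W = min = 23, p = 0.372524, fail to reject H0.


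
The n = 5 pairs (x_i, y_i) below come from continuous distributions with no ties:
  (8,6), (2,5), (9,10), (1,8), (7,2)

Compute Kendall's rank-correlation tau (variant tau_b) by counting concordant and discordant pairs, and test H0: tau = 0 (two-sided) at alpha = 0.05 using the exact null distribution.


Step 1: Enumerate the 10 unordered pairs (i,j) with i<j and classify each by sign(x_j-x_i) * sign(y_j-y_i).
  (1,2):dx=-6,dy=-1->C; (1,3):dx=+1,dy=+4->C; (1,4):dx=-7,dy=+2->D; (1,5):dx=-1,dy=-4->C
  (2,3):dx=+7,dy=+5->C; (2,4):dx=-1,dy=+3->D; (2,5):dx=+5,dy=-3->D; (3,4):dx=-8,dy=-2->C
  (3,5):dx=-2,dy=-8->C; (4,5):dx=+6,dy=-6->D
Step 2: C = 6, D = 4, total pairs = 10.
Step 3: tau = (C - D)/(n(n-1)/2) = (6 - 4)/10 = 0.200000.
Step 4: Exact two-sided p-value (enumerate n! = 120 permutations of y under H0): p = 0.816667.
Step 5: alpha = 0.05. fail to reject H0.

tau_b = 0.2000 (C=6, D=4), p = 0.816667, fail to reject H0.


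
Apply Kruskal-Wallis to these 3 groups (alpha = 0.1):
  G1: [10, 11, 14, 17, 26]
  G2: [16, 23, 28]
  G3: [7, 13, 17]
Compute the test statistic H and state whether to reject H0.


Step 1: Combine all N = 11 observations and assign midranks.
sorted (value, group, rank): (7,G3,1), (10,G1,2), (11,G1,3), (13,G3,4), (14,G1,5), (16,G2,6), (17,G1,7.5), (17,G3,7.5), (23,G2,9), (26,G1,10), (28,G2,11)
Step 2: Sum ranks within each group.
R_1 = 27.5 (n_1 = 5)
R_2 = 26 (n_2 = 3)
R_3 = 12.5 (n_3 = 3)
Step 3: H = 12/(N(N+1)) * sum(R_i^2/n_i) - 3(N+1)
     = 12/(11*12) * (27.5^2/5 + 26^2/3 + 12.5^2/3) - 3*12
     = 0.090909 * 428.667 - 36
     = 2.969697.
Step 4: Ties present; correction factor C = 1 - 6/(11^3 - 11) = 0.995455. Corrected H = 2.969697 / 0.995455 = 2.983257.
Step 5: Under H0, H ~ chi^2(2); p-value = 0.225006.
Step 6: alpha = 0.1. fail to reject H0.

H = 2.9833, df = 2, p = 0.225006, fail to reject H0.


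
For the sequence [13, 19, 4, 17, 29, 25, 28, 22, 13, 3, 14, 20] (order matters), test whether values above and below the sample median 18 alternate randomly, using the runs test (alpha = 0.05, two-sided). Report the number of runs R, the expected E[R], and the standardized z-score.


Step 1: Compute median = 18; label A = above, B = below.
Labels in order: BABBAAAABBBA  (n_A = 6, n_B = 6)
Step 2: Count runs R = 6.
Step 3: Under H0 (random ordering), E[R] = 2*n_A*n_B/(n_A+n_B) + 1 = 2*6*6/12 + 1 = 7.0000.
        Var[R] = 2*n_A*n_B*(2*n_A*n_B - n_A - n_B) / ((n_A+n_B)^2 * (n_A+n_B-1)) = 4320/1584 = 2.7273.
        SD[R] = 1.6514.
Step 4: Continuity-corrected z = (R + 0.5 - E[R]) / SD[R] = (6 + 0.5 - 7.0000) / 1.6514 = -0.3028.
Step 5: Two-sided p-value via normal approximation = 2*(1 - Phi(|z|)) = 0.762069.
Step 6: alpha = 0.05. fail to reject H0.

R = 6, z = -0.3028, p = 0.762069, fail to reject H0.


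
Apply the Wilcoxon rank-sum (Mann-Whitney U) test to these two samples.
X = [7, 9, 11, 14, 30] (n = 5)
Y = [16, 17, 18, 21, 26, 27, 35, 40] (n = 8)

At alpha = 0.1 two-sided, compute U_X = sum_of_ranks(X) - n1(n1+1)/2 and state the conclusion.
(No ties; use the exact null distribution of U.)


Step 1: Combine and sort all 13 observations; assign midranks.
sorted (value, group): (7,X), (9,X), (11,X), (14,X), (16,Y), (17,Y), (18,Y), (21,Y), (26,Y), (27,Y), (30,X), (35,Y), (40,Y)
ranks: 7->1, 9->2, 11->3, 14->4, 16->5, 17->6, 18->7, 21->8, 26->9, 27->10, 30->11, 35->12, 40->13
Step 2: Rank sum for X: R1 = 1 + 2 + 3 + 4 + 11 = 21.
Step 3: U_X = R1 - n1(n1+1)/2 = 21 - 5*6/2 = 21 - 15 = 6.
       U_Y = n1*n2 - U_X = 40 - 6 = 34.
Step 4: No ties, so the exact null distribution of U (based on enumerating the C(13,5) = 1287 equally likely rank assignments) gives the two-sided p-value.
Step 5: p-value = 0.045066; compare to alpha = 0.1. reject H0.

U_X = 6, p = 0.045066, reject H0 at alpha = 0.1.


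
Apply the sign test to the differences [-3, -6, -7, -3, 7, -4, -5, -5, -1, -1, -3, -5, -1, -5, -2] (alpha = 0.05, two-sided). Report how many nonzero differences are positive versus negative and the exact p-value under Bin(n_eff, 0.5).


Step 1: Discard zero differences. Original n = 15; n_eff = number of nonzero differences = 15.
Nonzero differences (with sign): -3, -6, -7, -3, +7, -4, -5, -5, -1, -1, -3, -5, -1, -5, -2
Step 2: Count signs: positive = 1, negative = 14.
Step 3: Under H0: P(positive) = 0.5, so the number of positives S ~ Bin(15, 0.5).
Step 4: Two-sided exact p-value = sum of Bin(15,0.5) probabilities at or below the observed probability = 0.000977.
Step 5: alpha = 0.05. reject H0.

n_eff = 15, pos = 1, neg = 14, p = 0.000977, reject H0.


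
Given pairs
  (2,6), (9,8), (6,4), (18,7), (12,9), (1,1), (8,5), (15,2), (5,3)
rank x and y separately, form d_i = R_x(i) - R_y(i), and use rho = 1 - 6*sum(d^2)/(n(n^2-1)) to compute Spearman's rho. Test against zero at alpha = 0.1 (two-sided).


Step 1: Rank x and y separately (midranks; no ties here).
rank(x): 2->2, 9->6, 6->4, 18->9, 12->7, 1->1, 8->5, 15->8, 5->3
rank(y): 6->6, 8->8, 4->4, 7->7, 9->9, 1->1, 5->5, 2->2, 3->3
Step 2: d_i = R_x(i) - R_y(i); compute d_i^2.
  (2-6)^2=16, (6-8)^2=4, (4-4)^2=0, (9-7)^2=4, (7-9)^2=4, (1-1)^2=0, (5-5)^2=0, (8-2)^2=36, (3-3)^2=0
sum(d^2) = 64.
Step 3: rho = 1 - 6*64 / (9*(9^2 - 1)) = 1 - 384/720 = 0.466667.
Step 4: Under H0, t = rho * sqrt((n-2)/(1-rho^2)) = 1.3960 ~ t(7).
Step 5: Two-sided p-value from the t-distribution with 7 df = 0.205386.
Step 6: alpha = 0.1. fail to reject H0.

rho = 0.4667, p = 0.205386, fail to reject H0 at alpha = 0.1.


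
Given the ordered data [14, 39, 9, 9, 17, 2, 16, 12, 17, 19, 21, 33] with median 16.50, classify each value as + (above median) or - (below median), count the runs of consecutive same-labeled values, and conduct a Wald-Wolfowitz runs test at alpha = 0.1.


Step 1: Compute median = 16.50; label A = above, B = below.
Labels in order: BABBABBBAAAA  (n_A = 6, n_B = 6)
Step 2: Count runs R = 6.
Step 3: Under H0 (random ordering), E[R] = 2*n_A*n_B/(n_A+n_B) + 1 = 2*6*6/12 + 1 = 7.0000.
        Var[R] = 2*n_A*n_B*(2*n_A*n_B - n_A - n_B) / ((n_A+n_B)^2 * (n_A+n_B-1)) = 4320/1584 = 2.7273.
        SD[R] = 1.6514.
Step 4: Continuity-corrected z = (R + 0.5 - E[R]) / SD[R] = (6 + 0.5 - 7.0000) / 1.6514 = -0.3028.
Step 5: Two-sided p-value via normal approximation = 2*(1 - Phi(|z|)) = 0.762069.
Step 6: alpha = 0.1. fail to reject H0.

R = 6, z = -0.3028, p = 0.762069, fail to reject H0.


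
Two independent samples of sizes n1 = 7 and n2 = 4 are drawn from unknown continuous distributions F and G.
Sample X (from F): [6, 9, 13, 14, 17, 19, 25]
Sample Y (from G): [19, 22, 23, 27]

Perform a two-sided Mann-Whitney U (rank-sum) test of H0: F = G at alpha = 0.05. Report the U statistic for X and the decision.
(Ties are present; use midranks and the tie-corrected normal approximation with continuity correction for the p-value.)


Step 1: Combine and sort all 11 observations; assign midranks.
sorted (value, group): (6,X), (9,X), (13,X), (14,X), (17,X), (19,X), (19,Y), (22,Y), (23,Y), (25,X), (27,Y)
ranks: 6->1, 9->2, 13->3, 14->4, 17->5, 19->6.5, 19->6.5, 22->8, 23->9, 25->10, 27->11
Step 2: Rank sum for X: R1 = 1 + 2 + 3 + 4 + 5 + 6.5 + 10 = 31.5.
Step 3: U_X = R1 - n1(n1+1)/2 = 31.5 - 7*8/2 = 31.5 - 28 = 3.5.
       U_Y = n1*n2 - U_X = 28 - 3.5 = 24.5.
Step 4: Ties are present, so use the tie-corrected normal approximation (with continuity correction) for the p-value.
Step 5: p-value = 0.058207; compare to alpha = 0.05. fail to reject H0.

U_X = 3.5, p = 0.058207, fail to reject H0 at alpha = 0.05.


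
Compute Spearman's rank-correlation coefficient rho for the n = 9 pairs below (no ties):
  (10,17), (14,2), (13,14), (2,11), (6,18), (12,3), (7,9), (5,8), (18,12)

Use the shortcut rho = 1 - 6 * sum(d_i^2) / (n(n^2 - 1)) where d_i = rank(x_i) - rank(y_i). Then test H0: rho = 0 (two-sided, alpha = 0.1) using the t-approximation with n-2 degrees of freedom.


Step 1: Rank x and y separately (midranks; no ties here).
rank(x): 10->5, 14->8, 13->7, 2->1, 6->3, 12->6, 7->4, 5->2, 18->9
rank(y): 17->8, 2->1, 14->7, 11->5, 18->9, 3->2, 9->4, 8->3, 12->6
Step 2: d_i = R_x(i) - R_y(i); compute d_i^2.
  (5-8)^2=9, (8-1)^2=49, (7-7)^2=0, (1-5)^2=16, (3-9)^2=36, (6-2)^2=16, (4-4)^2=0, (2-3)^2=1, (9-6)^2=9
sum(d^2) = 136.
Step 3: rho = 1 - 6*136 / (9*(9^2 - 1)) = 1 - 816/720 = -0.133333.
Step 4: Under H0, t = rho * sqrt((n-2)/(1-rho^2)) = -0.3559 ~ t(7).
Step 5: Two-sided p-value from the t-distribution with 7 df = 0.732368.
Step 6: alpha = 0.1. fail to reject H0.

rho = -0.1333, p = 0.732368, fail to reject H0 at alpha = 0.1.


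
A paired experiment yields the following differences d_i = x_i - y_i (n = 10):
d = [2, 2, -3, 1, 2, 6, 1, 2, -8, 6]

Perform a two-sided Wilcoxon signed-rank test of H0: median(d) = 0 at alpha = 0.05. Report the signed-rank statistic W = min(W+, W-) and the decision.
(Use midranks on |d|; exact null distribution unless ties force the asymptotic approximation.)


Step 1: Drop any zero differences (none here) and take |d_i|.
|d| = [2, 2, 3, 1, 2, 6, 1, 2, 8, 6]
Step 2: Midrank |d_i| (ties get averaged ranks).
ranks: |2|->4.5, |2|->4.5, |3|->7, |1|->1.5, |2|->4.5, |6|->8.5, |1|->1.5, |2|->4.5, |8|->10, |6|->8.5
Step 3: Attach original signs; sum ranks with positive sign and with negative sign.
W+ = 4.5 + 4.5 + 1.5 + 4.5 + 8.5 + 1.5 + 4.5 + 8.5 = 38
W- = 7 + 10 = 17
(Check: W+ + W- = 55 should equal n(n+1)/2 = 55.)
Step 4: Test statistic W = min(W+, W-) = 17.
Step 5: Ties in |d|, so use the tie-corrected normal approximation.
        E[W] = n(n+1)/4 = 10*11/4 = 27.5.
        Tie groups: |d|=1 (t=2), |d|=2 (t=4), |d|=6 (t=2); sum(t^3 - t) = 72.
        Var[W] = n(n+1)(2n+1)/24 - sum(t^3-t)/48 = 2310/24 - 72/48 = 94.75.
        z = (W - E[W]) / sqrt(Var[W]) = (17 - 27.5) / 9.7340 = -1.0787.
        Two-sided p = 2*Phi(z) = 0.280723.
Step 6: alpha = 0.05. fail to reject H0.

W+ = 38, W- = 17, W = min = 17, p = 0.280723, fail to reject H0.


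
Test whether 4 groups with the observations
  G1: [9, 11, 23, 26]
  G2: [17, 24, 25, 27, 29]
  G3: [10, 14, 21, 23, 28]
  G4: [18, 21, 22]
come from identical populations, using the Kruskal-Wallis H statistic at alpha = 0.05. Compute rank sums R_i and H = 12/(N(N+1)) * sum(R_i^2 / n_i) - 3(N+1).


Step 1: Combine all N = 17 observations and assign midranks.
sorted (value, group, rank): (9,G1,1), (10,G3,2), (11,G1,3), (14,G3,4), (17,G2,5), (18,G4,6), (21,G3,7.5), (21,G4,7.5), (22,G4,9), (23,G1,10.5), (23,G3,10.5), (24,G2,12), (25,G2,13), (26,G1,14), (27,G2,15), (28,G3,16), (29,G2,17)
Step 2: Sum ranks within each group.
R_1 = 28.5 (n_1 = 4)
R_2 = 62 (n_2 = 5)
R_3 = 40 (n_3 = 5)
R_4 = 22.5 (n_4 = 3)
Step 3: H = 12/(N(N+1)) * sum(R_i^2/n_i) - 3(N+1)
     = 12/(17*18) * (28.5^2/4 + 62^2/5 + 40^2/5 + 22.5^2/3) - 3*18
     = 0.039216 * 1460.61 - 54
     = 3.278922.
Step 4: Ties present; correction factor C = 1 - 12/(17^3 - 17) = 0.997549. Corrected H = 3.278922 / 0.997549 = 3.286978.
Step 5: Under H0, H ~ chi^2(3); p-value = 0.349459.
Step 6: alpha = 0.05. fail to reject H0.

H = 3.2870, df = 3, p = 0.349459, fail to reject H0.


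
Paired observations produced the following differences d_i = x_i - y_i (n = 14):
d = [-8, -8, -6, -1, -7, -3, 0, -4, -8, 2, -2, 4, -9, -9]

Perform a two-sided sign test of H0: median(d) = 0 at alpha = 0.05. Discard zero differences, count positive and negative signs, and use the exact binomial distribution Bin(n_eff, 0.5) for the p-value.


Step 1: Discard zero differences. Original n = 14; n_eff = number of nonzero differences = 13.
Nonzero differences (with sign): -8, -8, -6, -1, -7, -3, -4, -8, +2, -2, +4, -9, -9
Step 2: Count signs: positive = 2, negative = 11.
Step 3: Under H0: P(positive) = 0.5, so the number of positives S ~ Bin(13, 0.5).
Step 4: Two-sided exact p-value = sum of Bin(13,0.5) probabilities at or below the observed probability = 0.022461.
Step 5: alpha = 0.05. reject H0.

n_eff = 13, pos = 2, neg = 11, p = 0.022461, reject H0.


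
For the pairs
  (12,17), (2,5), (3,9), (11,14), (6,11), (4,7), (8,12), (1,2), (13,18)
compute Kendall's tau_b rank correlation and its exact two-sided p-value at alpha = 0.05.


Step 1: Enumerate the 36 unordered pairs (i,j) with i<j and classify each by sign(x_j-x_i) * sign(y_j-y_i).
  (1,2):dx=-10,dy=-12->C; (1,3):dx=-9,dy=-8->C; (1,4):dx=-1,dy=-3->C; (1,5):dx=-6,dy=-6->C
  (1,6):dx=-8,dy=-10->C; (1,7):dx=-4,dy=-5->C; (1,8):dx=-11,dy=-15->C; (1,9):dx=+1,dy=+1->C
  (2,3):dx=+1,dy=+4->C; (2,4):dx=+9,dy=+9->C; (2,5):dx=+4,dy=+6->C; (2,6):dx=+2,dy=+2->C
  (2,7):dx=+6,dy=+7->C; (2,8):dx=-1,dy=-3->C; (2,9):dx=+11,dy=+13->C; (3,4):dx=+8,dy=+5->C
  (3,5):dx=+3,dy=+2->C; (3,6):dx=+1,dy=-2->D; (3,7):dx=+5,dy=+3->C; (3,8):dx=-2,dy=-7->C
  (3,9):dx=+10,dy=+9->C; (4,5):dx=-5,dy=-3->C; (4,6):dx=-7,dy=-7->C; (4,7):dx=-3,dy=-2->C
  (4,8):dx=-10,dy=-12->C; (4,9):dx=+2,dy=+4->C; (5,6):dx=-2,dy=-4->C; (5,7):dx=+2,dy=+1->C
  (5,8):dx=-5,dy=-9->C; (5,9):dx=+7,dy=+7->C; (6,7):dx=+4,dy=+5->C; (6,8):dx=-3,dy=-5->C
  (6,9):dx=+9,dy=+11->C; (7,8):dx=-7,dy=-10->C; (7,9):dx=+5,dy=+6->C; (8,9):dx=+12,dy=+16->C
Step 2: C = 35, D = 1, total pairs = 36.
Step 3: tau = (C - D)/(n(n-1)/2) = (35 - 1)/36 = 0.944444.
Step 4: Exact two-sided p-value (enumerate n! = 362880 permutations of y under H0): p = 0.000050.
Step 5: alpha = 0.05. reject H0.

tau_b = 0.9444 (C=35, D=1), p = 0.000050, reject H0.


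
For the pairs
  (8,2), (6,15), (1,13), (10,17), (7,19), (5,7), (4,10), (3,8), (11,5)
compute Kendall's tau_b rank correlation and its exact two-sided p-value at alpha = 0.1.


Step 1: Enumerate the 36 unordered pairs (i,j) with i<j and classify each by sign(x_j-x_i) * sign(y_j-y_i).
  (1,2):dx=-2,dy=+13->D; (1,3):dx=-7,dy=+11->D; (1,4):dx=+2,dy=+15->C; (1,5):dx=-1,dy=+17->D
  (1,6):dx=-3,dy=+5->D; (1,7):dx=-4,dy=+8->D; (1,8):dx=-5,dy=+6->D; (1,9):dx=+3,dy=+3->C
  (2,3):dx=-5,dy=-2->C; (2,4):dx=+4,dy=+2->C; (2,5):dx=+1,dy=+4->C; (2,6):dx=-1,dy=-8->C
  (2,7):dx=-2,dy=-5->C; (2,8):dx=-3,dy=-7->C; (2,9):dx=+5,dy=-10->D; (3,4):dx=+9,dy=+4->C
  (3,5):dx=+6,dy=+6->C; (3,6):dx=+4,dy=-6->D; (3,7):dx=+3,dy=-3->D; (3,8):dx=+2,dy=-5->D
  (3,9):dx=+10,dy=-8->D; (4,5):dx=-3,dy=+2->D; (4,6):dx=-5,dy=-10->C; (4,7):dx=-6,dy=-7->C
  (4,8):dx=-7,dy=-9->C; (4,9):dx=+1,dy=-12->D; (5,6):dx=-2,dy=-12->C; (5,7):dx=-3,dy=-9->C
  (5,8):dx=-4,dy=-11->C; (5,9):dx=+4,dy=-14->D; (6,7):dx=-1,dy=+3->D; (6,8):dx=-2,dy=+1->D
  (6,9):dx=+6,dy=-2->D; (7,8):dx=-1,dy=-2->C; (7,9):dx=+7,dy=-5->D; (8,9):dx=+8,dy=-3->D
Step 2: C = 17, D = 19, total pairs = 36.
Step 3: tau = (C - D)/(n(n-1)/2) = (17 - 19)/36 = -0.055556.
Step 4: Exact two-sided p-value (enumerate n! = 362880 permutations of y under H0): p = 0.919455.
Step 5: alpha = 0.1. fail to reject H0.

tau_b = -0.0556 (C=17, D=19), p = 0.919455, fail to reject H0.


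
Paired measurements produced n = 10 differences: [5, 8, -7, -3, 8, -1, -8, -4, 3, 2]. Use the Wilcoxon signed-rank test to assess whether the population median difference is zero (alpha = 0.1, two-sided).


Step 1: Drop any zero differences (none here) and take |d_i|.
|d| = [5, 8, 7, 3, 8, 1, 8, 4, 3, 2]
Step 2: Midrank |d_i| (ties get averaged ranks).
ranks: |5|->6, |8|->9, |7|->7, |3|->3.5, |8|->9, |1|->1, |8|->9, |4|->5, |3|->3.5, |2|->2
Step 3: Attach original signs; sum ranks with positive sign and with negative sign.
W+ = 6 + 9 + 9 + 3.5 + 2 = 29.5
W- = 7 + 3.5 + 1 + 9 + 5 = 25.5
(Check: W+ + W- = 55 should equal n(n+1)/2 = 55.)
Step 4: Test statistic W = min(W+, W-) = 25.5.
Step 5: Ties in |d|, so use the tie-corrected normal approximation.
        E[W] = n(n+1)/4 = 10*11/4 = 27.5.
        Tie groups: |d|=3 (t=2), |d|=8 (t=3); sum(t^3 - t) = 30.
        Var[W] = n(n+1)(2n+1)/24 - sum(t^3-t)/48 = 2310/24 - 30/48 = 95.625.
        z = (W - E[W]) / sqrt(Var[W]) = (25.5 - 27.5) / 9.7788 = -0.2045.
        Two-sided p = 2*Phi(z) = 0.837944.
Step 6: alpha = 0.1. fail to reject H0.

W+ = 29.5, W- = 25.5, W = min = 25.5, p = 0.837944, fail to reject H0.


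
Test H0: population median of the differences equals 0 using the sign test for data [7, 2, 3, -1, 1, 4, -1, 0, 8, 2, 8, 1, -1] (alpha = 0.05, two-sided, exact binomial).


Step 1: Discard zero differences. Original n = 13; n_eff = number of nonzero differences = 12.
Nonzero differences (with sign): +7, +2, +3, -1, +1, +4, -1, +8, +2, +8, +1, -1
Step 2: Count signs: positive = 9, negative = 3.
Step 3: Under H0: P(positive) = 0.5, so the number of positives S ~ Bin(12, 0.5).
Step 4: Two-sided exact p-value = sum of Bin(12,0.5) probabilities at or below the observed probability = 0.145996.
Step 5: alpha = 0.05. fail to reject H0.

n_eff = 12, pos = 9, neg = 3, p = 0.145996, fail to reject H0.


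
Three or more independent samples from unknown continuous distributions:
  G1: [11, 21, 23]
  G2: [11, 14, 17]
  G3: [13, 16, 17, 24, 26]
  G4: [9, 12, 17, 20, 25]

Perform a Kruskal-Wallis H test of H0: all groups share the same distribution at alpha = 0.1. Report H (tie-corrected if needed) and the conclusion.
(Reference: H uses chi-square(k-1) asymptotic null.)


Step 1: Combine all N = 16 observations and assign midranks.
sorted (value, group, rank): (9,G4,1), (11,G1,2.5), (11,G2,2.5), (12,G4,4), (13,G3,5), (14,G2,6), (16,G3,7), (17,G2,9), (17,G3,9), (17,G4,9), (20,G4,11), (21,G1,12), (23,G1,13), (24,G3,14), (25,G4,15), (26,G3,16)
Step 2: Sum ranks within each group.
R_1 = 27.5 (n_1 = 3)
R_2 = 17.5 (n_2 = 3)
R_3 = 51 (n_3 = 5)
R_4 = 40 (n_4 = 5)
Step 3: H = 12/(N(N+1)) * sum(R_i^2/n_i) - 3(N+1)
     = 12/(16*17) * (27.5^2/3 + 17.5^2/3 + 51^2/5 + 40^2/5) - 3*17
     = 0.044118 * 1194.37 - 51
     = 1.692647.
Step 4: Ties present; correction factor C = 1 - 30/(16^3 - 16) = 0.992647. Corrected H = 1.692647 / 0.992647 = 1.705185.
Step 5: Under H0, H ~ chi^2(3); p-value = 0.635782.
Step 6: alpha = 0.1. fail to reject H0.

H = 1.7052, df = 3, p = 0.635782, fail to reject H0.


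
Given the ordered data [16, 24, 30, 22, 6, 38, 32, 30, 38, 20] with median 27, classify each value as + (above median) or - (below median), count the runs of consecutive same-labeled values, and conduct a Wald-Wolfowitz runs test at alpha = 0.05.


Step 1: Compute median = 27; label A = above, B = below.
Labels in order: BBABBAAAAB  (n_A = 5, n_B = 5)
Step 2: Count runs R = 5.
Step 3: Under H0 (random ordering), E[R] = 2*n_A*n_B/(n_A+n_B) + 1 = 2*5*5/10 + 1 = 6.0000.
        Var[R] = 2*n_A*n_B*(2*n_A*n_B - n_A - n_B) / ((n_A+n_B)^2 * (n_A+n_B-1)) = 2000/900 = 2.2222.
        SD[R] = 1.4907.
Step 4: Continuity-corrected z = (R + 0.5 - E[R]) / SD[R] = (5 + 0.5 - 6.0000) / 1.4907 = -0.3354.
Step 5: Two-sided p-value via normal approximation = 2*(1 - Phi(|z|)) = 0.737316.
Step 6: alpha = 0.05. fail to reject H0.

R = 5, z = -0.3354, p = 0.737316, fail to reject H0.


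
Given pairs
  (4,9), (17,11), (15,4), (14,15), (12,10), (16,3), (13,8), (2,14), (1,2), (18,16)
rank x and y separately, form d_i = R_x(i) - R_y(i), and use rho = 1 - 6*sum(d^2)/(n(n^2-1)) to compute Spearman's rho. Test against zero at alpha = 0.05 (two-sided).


Step 1: Rank x and y separately (midranks; no ties here).
rank(x): 4->3, 17->9, 15->7, 14->6, 12->4, 16->8, 13->5, 2->2, 1->1, 18->10
rank(y): 9->5, 11->7, 4->3, 15->9, 10->6, 3->2, 8->4, 14->8, 2->1, 16->10
Step 2: d_i = R_x(i) - R_y(i); compute d_i^2.
  (3-5)^2=4, (9-7)^2=4, (7-3)^2=16, (6-9)^2=9, (4-6)^2=4, (8-2)^2=36, (5-4)^2=1, (2-8)^2=36, (1-1)^2=0, (10-10)^2=0
sum(d^2) = 110.
Step 3: rho = 1 - 6*110 / (10*(10^2 - 1)) = 1 - 660/990 = 0.333333.
Step 4: Under H0, t = rho * sqrt((n-2)/(1-rho^2)) = 1.0000 ~ t(8).
Step 5: Two-sided p-value from the t-distribution with 8 df = 0.346594.
Step 6: alpha = 0.05. fail to reject H0.

rho = 0.3333, p = 0.346594, fail to reject H0 at alpha = 0.05.


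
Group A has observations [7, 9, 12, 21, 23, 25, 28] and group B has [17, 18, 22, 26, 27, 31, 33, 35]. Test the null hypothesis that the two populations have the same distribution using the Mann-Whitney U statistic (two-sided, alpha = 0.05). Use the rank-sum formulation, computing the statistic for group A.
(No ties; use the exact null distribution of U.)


Step 1: Combine and sort all 15 observations; assign midranks.
sorted (value, group): (7,X), (9,X), (12,X), (17,Y), (18,Y), (21,X), (22,Y), (23,X), (25,X), (26,Y), (27,Y), (28,X), (31,Y), (33,Y), (35,Y)
ranks: 7->1, 9->2, 12->3, 17->4, 18->5, 21->6, 22->7, 23->8, 25->9, 26->10, 27->11, 28->12, 31->13, 33->14, 35->15
Step 2: Rank sum for X: R1 = 1 + 2 + 3 + 6 + 8 + 9 + 12 = 41.
Step 3: U_X = R1 - n1(n1+1)/2 = 41 - 7*8/2 = 41 - 28 = 13.
       U_Y = n1*n2 - U_X = 56 - 13 = 43.
Step 4: No ties, so the exact null distribution of U (based on enumerating the C(15,7) = 6435 equally likely rank assignments) gives the two-sided p-value.
Step 5: p-value = 0.093862; compare to alpha = 0.05. fail to reject H0.

U_X = 13, p = 0.093862, fail to reject H0 at alpha = 0.05.


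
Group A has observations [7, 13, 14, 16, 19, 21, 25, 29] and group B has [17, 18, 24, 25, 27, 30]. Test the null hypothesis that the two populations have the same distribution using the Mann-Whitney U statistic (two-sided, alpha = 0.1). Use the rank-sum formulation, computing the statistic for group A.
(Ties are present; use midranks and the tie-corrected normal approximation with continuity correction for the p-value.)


Step 1: Combine and sort all 14 observations; assign midranks.
sorted (value, group): (7,X), (13,X), (14,X), (16,X), (17,Y), (18,Y), (19,X), (21,X), (24,Y), (25,X), (25,Y), (27,Y), (29,X), (30,Y)
ranks: 7->1, 13->2, 14->3, 16->4, 17->5, 18->6, 19->7, 21->8, 24->9, 25->10.5, 25->10.5, 27->12, 29->13, 30->14
Step 2: Rank sum for X: R1 = 1 + 2 + 3 + 4 + 7 + 8 + 10.5 + 13 = 48.5.
Step 3: U_X = R1 - n1(n1+1)/2 = 48.5 - 8*9/2 = 48.5 - 36 = 12.5.
       U_Y = n1*n2 - U_X = 48 - 12.5 = 35.5.
Step 4: Ties are present, so use the tie-corrected normal approximation (with continuity correction) for the p-value.
Step 5: p-value = 0.155126; compare to alpha = 0.1. fail to reject H0.

U_X = 12.5, p = 0.155126, fail to reject H0 at alpha = 0.1.


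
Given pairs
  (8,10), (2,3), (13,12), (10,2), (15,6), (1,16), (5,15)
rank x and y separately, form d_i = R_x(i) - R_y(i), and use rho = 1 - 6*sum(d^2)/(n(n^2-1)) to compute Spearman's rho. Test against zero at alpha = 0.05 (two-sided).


Step 1: Rank x and y separately (midranks; no ties here).
rank(x): 8->4, 2->2, 13->6, 10->5, 15->7, 1->1, 5->3
rank(y): 10->4, 3->2, 12->5, 2->1, 6->3, 16->7, 15->6
Step 2: d_i = R_x(i) - R_y(i); compute d_i^2.
  (4-4)^2=0, (2-2)^2=0, (6-5)^2=1, (5-1)^2=16, (7-3)^2=16, (1-7)^2=36, (3-6)^2=9
sum(d^2) = 78.
Step 3: rho = 1 - 6*78 / (7*(7^2 - 1)) = 1 - 468/336 = -0.392857.
Step 4: Under H0, t = rho * sqrt((n-2)/(1-rho^2)) = -0.9553 ~ t(5).
Step 5: Two-sided p-value from the t-distribution with 5 df = 0.383317.
Step 6: alpha = 0.05. fail to reject H0.

rho = -0.3929, p = 0.383317, fail to reject H0 at alpha = 0.05.


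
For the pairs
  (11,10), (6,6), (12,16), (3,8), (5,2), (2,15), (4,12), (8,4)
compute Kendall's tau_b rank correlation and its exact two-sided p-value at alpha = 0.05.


Step 1: Enumerate the 28 unordered pairs (i,j) with i<j and classify each by sign(x_j-x_i) * sign(y_j-y_i).
  (1,2):dx=-5,dy=-4->C; (1,3):dx=+1,dy=+6->C; (1,4):dx=-8,dy=-2->C; (1,5):dx=-6,dy=-8->C
  (1,6):dx=-9,dy=+5->D; (1,7):dx=-7,dy=+2->D; (1,8):dx=-3,dy=-6->C; (2,3):dx=+6,dy=+10->C
  (2,4):dx=-3,dy=+2->D; (2,5):dx=-1,dy=-4->C; (2,6):dx=-4,dy=+9->D; (2,7):dx=-2,dy=+6->D
  (2,8):dx=+2,dy=-2->D; (3,4):dx=-9,dy=-8->C; (3,5):dx=-7,dy=-14->C; (3,6):dx=-10,dy=-1->C
  (3,7):dx=-8,dy=-4->C; (3,8):dx=-4,dy=-12->C; (4,5):dx=+2,dy=-6->D; (4,6):dx=-1,dy=+7->D
  (4,7):dx=+1,dy=+4->C; (4,8):dx=+5,dy=-4->D; (5,6):dx=-3,dy=+13->D; (5,7):dx=-1,dy=+10->D
  (5,8):dx=+3,dy=+2->C; (6,7):dx=+2,dy=-3->D; (6,8):dx=+6,dy=-11->D; (7,8):dx=+4,dy=-8->D
Step 2: C = 14, D = 14, total pairs = 28.
Step 3: tau = (C - D)/(n(n-1)/2) = (14 - 14)/28 = 0.000000.
Step 4: Exact two-sided p-value (enumerate n! = 40320 permutations of y under H0): p = 1.000000.
Step 5: alpha = 0.05. fail to reject H0.

tau_b = 0.0000 (C=14, D=14), p = 1.000000, fail to reject H0.


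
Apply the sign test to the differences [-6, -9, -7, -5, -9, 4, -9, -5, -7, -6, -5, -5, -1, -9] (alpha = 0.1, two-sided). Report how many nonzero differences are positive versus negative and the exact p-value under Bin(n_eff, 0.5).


Step 1: Discard zero differences. Original n = 14; n_eff = number of nonzero differences = 14.
Nonzero differences (with sign): -6, -9, -7, -5, -9, +4, -9, -5, -7, -6, -5, -5, -1, -9
Step 2: Count signs: positive = 1, negative = 13.
Step 3: Under H0: P(positive) = 0.5, so the number of positives S ~ Bin(14, 0.5).
Step 4: Two-sided exact p-value = sum of Bin(14,0.5) probabilities at or below the observed probability = 0.001831.
Step 5: alpha = 0.1. reject H0.

n_eff = 14, pos = 1, neg = 13, p = 0.001831, reject H0.


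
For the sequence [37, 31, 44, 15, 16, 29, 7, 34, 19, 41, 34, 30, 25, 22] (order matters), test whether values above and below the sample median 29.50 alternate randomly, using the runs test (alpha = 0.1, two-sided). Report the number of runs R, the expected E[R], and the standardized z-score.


Step 1: Compute median = 29.50; label A = above, B = below.
Labels in order: AAABBBBABAAABB  (n_A = 7, n_B = 7)
Step 2: Count runs R = 6.
Step 3: Under H0 (random ordering), E[R] = 2*n_A*n_B/(n_A+n_B) + 1 = 2*7*7/14 + 1 = 8.0000.
        Var[R] = 2*n_A*n_B*(2*n_A*n_B - n_A - n_B) / ((n_A+n_B)^2 * (n_A+n_B-1)) = 8232/2548 = 3.2308.
        SD[R] = 1.7974.
Step 4: Continuity-corrected z = (R + 0.5 - E[R]) / SD[R] = (6 + 0.5 - 8.0000) / 1.7974 = -0.8345.
Step 5: Two-sided p-value via normal approximation = 2*(1 - Phi(|z|)) = 0.403986.
Step 6: alpha = 0.1. fail to reject H0.

R = 6, z = -0.8345, p = 0.403986, fail to reject H0.


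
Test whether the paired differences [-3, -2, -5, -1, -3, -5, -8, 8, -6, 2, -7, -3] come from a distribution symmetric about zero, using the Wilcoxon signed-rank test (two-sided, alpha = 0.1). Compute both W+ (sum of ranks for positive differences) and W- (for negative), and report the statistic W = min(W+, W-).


Step 1: Drop any zero differences (none here) and take |d_i|.
|d| = [3, 2, 5, 1, 3, 5, 8, 8, 6, 2, 7, 3]
Step 2: Midrank |d_i| (ties get averaged ranks).
ranks: |3|->5, |2|->2.5, |5|->7.5, |1|->1, |3|->5, |5|->7.5, |8|->11.5, |8|->11.5, |6|->9, |2|->2.5, |7|->10, |3|->5
Step 3: Attach original signs; sum ranks with positive sign and with negative sign.
W+ = 11.5 + 2.5 = 14
W- = 5 + 2.5 + 7.5 + 1 + 5 + 7.5 + 11.5 + 9 + 10 + 5 = 64
(Check: W+ + W- = 78 should equal n(n+1)/2 = 78.)
Step 4: Test statistic W = min(W+, W-) = 14.
Step 5: Ties in |d|, so use the tie-corrected normal approximation.
        E[W] = n(n+1)/4 = 12*13/4 = 39.
        Tie groups: |d|=2 (t=2), |d|=3 (t=3), |d|=5 (t=2), |d|=8 (t=2); sum(t^3 - t) = 42.
        Var[W] = n(n+1)(2n+1)/24 - sum(t^3-t)/48 = 3900/24 - 42/48 = 161.625.
        z = (W - E[W]) / sqrt(Var[W]) = (14 - 39) / 12.7132 = -1.9665.
        Two-sided p = 2*Phi(z) = 0.049245.
Step 6: alpha = 0.1. reject H0.

W+ = 14, W- = 64, W = min = 14, p = 0.049245, reject H0.


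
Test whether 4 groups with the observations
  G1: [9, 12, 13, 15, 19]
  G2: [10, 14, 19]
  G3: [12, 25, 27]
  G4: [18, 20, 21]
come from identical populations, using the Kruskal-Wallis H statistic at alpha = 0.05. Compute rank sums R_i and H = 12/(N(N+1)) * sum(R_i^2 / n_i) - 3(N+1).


Step 1: Combine all N = 14 observations and assign midranks.
sorted (value, group, rank): (9,G1,1), (10,G2,2), (12,G1,3.5), (12,G3,3.5), (13,G1,5), (14,G2,6), (15,G1,7), (18,G4,8), (19,G1,9.5), (19,G2,9.5), (20,G4,11), (21,G4,12), (25,G3,13), (27,G3,14)
Step 2: Sum ranks within each group.
R_1 = 26 (n_1 = 5)
R_2 = 17.5 (n_2 = 3)
R_3 = 30.5 (n_3 = 3)
R_4 = 31 (n_4 = 3)
Step 3: H = 12/(N(N+1)) * sum(R_i^2/n_i) - 3(N+1)
     = 12/(14*15) * (26^2/5 + 17.5^2/3 + 30.5^2/3 + 31^2/3) - 3*15
     = 0.057143 * 867.7 - 45
     = 4.582857.
Step 4: Ties present; correction factor C = 1 - 12/(14^3 - 14) = 0.995604. Corrected H = 4.582857 / 0.995604 = 4.603091.
Step 5: Under H0, H ~ chi^2(3); p-value = 0.203277.
Step 6: alpha = 0.05. fail to reject H0.

H = 4.6031, df = 3, p = 0.203277, fail to reject H0.


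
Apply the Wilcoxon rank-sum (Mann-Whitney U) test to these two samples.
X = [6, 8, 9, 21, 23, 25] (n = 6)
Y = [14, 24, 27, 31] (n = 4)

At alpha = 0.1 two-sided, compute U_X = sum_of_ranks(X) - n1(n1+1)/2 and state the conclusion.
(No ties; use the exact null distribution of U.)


Step 1: Combine and sort all 10 observations; assign midranks.
sorted (value, group): (6,X), (8,X), (9,X), (14,Y), (21,X), (23,X), (24,Y), (25,X), (27,Y), (31,Y)
ranks: 6->1, 8->2, 9->3, 14->4, 21->5, 23->6, 24->7, 25->8, 27->9, 31->10
Step 2: Rank sum for X: R1 = 1 + 2 + 3 + 5 + 6 + 8 = 25.
Step 3: U_X = R1 - n1(n1+1)/2 = 25 - 6*7/2 = 25 - 21 = 4.
       U_Y = n1*n2 - U_X = 24 - 4 = 20.
Step 4: No ties, so the exact null distribution of U (based on enumerating the C(10,6) = 210 equally likely rank assignments) gives the two-sided p-value.
Step 5: p-value = 0.114286; compare to alpha = 0.1. fail to reject H0.

U_X = 4, p = 0.114286, fail to reject H0 at alpha = 0.1.


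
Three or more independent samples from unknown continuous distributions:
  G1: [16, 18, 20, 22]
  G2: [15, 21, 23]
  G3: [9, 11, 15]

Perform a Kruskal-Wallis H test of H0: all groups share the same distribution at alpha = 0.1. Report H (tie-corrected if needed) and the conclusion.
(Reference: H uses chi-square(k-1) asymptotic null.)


Step 1: Combine all N = 10 observations and assign midranks.
sorted (value, group, rank): (9,G3,1), (11,G3,2), (15,G2,3.5), (15,G3,3.5), (16,G1,5), (18,G1,6), (20,G1,7), (21,G2,8), (22,G1,9), (23,G2,10)
Step 2: Sum ranks within each group.
R_1 = 27 (n_1 = 4)
R_2 = 21.5 (n_2 = 3)
R_3 = 6.5 (n_3 = 3)
Step 3: H = 12/(N(N+1)) * sum(R_i^2/n_i) - 3(N+1)
     = 12/(10*11) * (27^2/4 + 21.5^2/3 + 6.5^2/3) - 3*11
     = 0.109091 * 350.417 - 33
     = 5.227273.
Step 4: Ties present; correction factor C = 1 - 6/(10^3 - 10) = 0.993939. Corrected H = 5.227273 / 0.993939 = 5.259146.
Step 5: Under H0, H ~ chi^2(2); p-value = 0.072109.
Step 6: alpha = 0.1. reject H0.

H = 5.2591, df = 2, p = 0.072109, reject H0.


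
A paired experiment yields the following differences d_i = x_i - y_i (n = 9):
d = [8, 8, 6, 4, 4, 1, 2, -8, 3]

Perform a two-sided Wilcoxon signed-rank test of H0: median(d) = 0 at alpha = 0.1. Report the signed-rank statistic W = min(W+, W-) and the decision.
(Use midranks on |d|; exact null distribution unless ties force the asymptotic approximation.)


Step 1: Drop any zero differences (none here) and take |d_i|.
|d| = [8, 8, 6, 4, 4, 1, 2, 8, 3]
Step 2: Midrank |d_i| (ties get averaged ranks).
ranks: |8|->8, |8|->8, |6|->6, |4|->4.5, |4|->4.5, |1|->1, |2|->2, |8|->8, |3|->3
Step 3: Attach original signs; sum ranks with positive sign and with negative sign.
W+ = 8 + 8 + 6 + 4.5 + 4.5 + 1 + 2 + 3 = 37
W- = 8 = 8
(Check: W+ + W- = 45 should equal n(n+1)/2 = 45.)
Step 4: Test statistic W = min(W+, W-) = 8.
Step 5: Ties in |d|, so use the tie-corrected normal approximation.
        E[W] = n(n+1)/4 = 9*10/4 = 22.5.
        Tie groups: |d|=4 (t=2), |d|=8 (t=3); sum(t^3 - t) = 30.
        Var[W] = n(n+1)(2n+1)/24 - sum(t^3-t)/48 = 1710/24 - 30/48 = 70.625.
        z = (W - E[W]) / sqrt(Var[W]) = (8 - 22.5) / 8.4039 = -1.7254.
        Two-sided p = 2*Phi(z) = 0.084456.
Step 6: alpha = 0.1. reject H0.

W+ = 37, W- = 8, W = min = 8, p = 0.084456, reject H0.


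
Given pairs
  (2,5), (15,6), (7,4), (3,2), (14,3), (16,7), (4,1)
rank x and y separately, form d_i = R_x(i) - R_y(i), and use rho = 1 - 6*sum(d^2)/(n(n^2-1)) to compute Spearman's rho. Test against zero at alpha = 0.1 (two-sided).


Step 1: Rank x and y separately (midranks; no ties here).
rank(x): 2->1, 15->6, 7->4, 3->2, 14->5, 16->7, 4->3
rank(y): 5->5, 6->6, 4->4, 2->2, 3->3, 7->7, 1->1
Step 2: d_i = R_x(i) - R_y(i); compute d_i^2.
  (1-5)^2=16, (6-6)^2=0, (4-4)^2=0, (2-2)^2=0, (5-3)^2=4, (7-7)^2=0, (3-1)^2=4
sum(d^2) = 24.
Step 3: rho = 1 - 6*24 / (7*(7^2 - 1)) = 1 - 144/336 = 0.571429.
Step 4: Under H0, t = rho * sqrt((n-2)/(1-rho^2)) = 1.5570 ~ t(5).
Step 5: Two-sided p-value from the t-distribution with 5 df = 0.180202.
Step 6: alpha = 0.1. fail to reject H0.

rho = 0.5714, p = 0.180202, fail to reject H0 at alpha = 0.1.


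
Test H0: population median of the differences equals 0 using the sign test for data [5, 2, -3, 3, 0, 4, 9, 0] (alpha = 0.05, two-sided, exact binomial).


Step 1: Discard zero differences. Original n = 8; n_eff = number of nonzero differences = 6.
Nonzero differences (with sign): +5, +2, -3, +3, +4, +9
Step 2: Count signs: positive = 5, negative = 1.
Step 3: Under H0: P(positive) = 0.5, so the number of positives S ~ Bin(6, 0.5).
Step 4: Two-sided exact p-value = sum of Bin(6,0.5) probabilities at or below the observed probability = 0.218750.
Step 5: alpha = 0.05. fail to reject H0.

n_eff = 6, pos = 5, neg = 1, p = 0.218750, fail to reject H0.


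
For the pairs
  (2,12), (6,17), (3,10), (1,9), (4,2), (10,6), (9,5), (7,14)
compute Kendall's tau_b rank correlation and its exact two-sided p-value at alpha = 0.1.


Step 1: Enumerate the 28 unordered pairs (i,j) with i<j and classify each by sign(x_j-x_i) * sign(y_j-y_i).
  (1,2):dx=+4,dy=+5->C; (1,3):dx=+1,dy=-2->D; (1,4):dx=-1,dy=-3->C; (1,5):dx=+2,dy=-10->D
  (1,6):dx=+8,dy=-6->D; (1,7):dx=+7,dy=-7->D; (1,8):dx=+5,dy=+2->C; (2,3):dx=-3,dy=-7->C
  (2,4):dx=-5,dy=-8->C; (2,5):dx=-2,dy=-15->C; (2,6):dx=+4,dy=-11->D; (2,7):dx=+3,dy=-12->D
  (2,8):dx=+1,dy=-3->D; (3,4):dx=-2,dy=-1->C; (3,5):dx=+1,dy=-8->D; (3,6):dx=+7,dy=-4->D
  (3,7):dx=+6,dy=-5->D; (3,8):dx=+4,dy=+4->C; (4,5):dx=+3,dy=-7->D; (4,6):dx=+9,dy=-3->D
  (4,7):dx=+8,dy=-4->D; (4,8):dx=+6,dy=+5->C; (5,6):dx=+6,dy=+4->C; (5,7):dx=+5,dy=+3->C
  (5,8):dx=+3,dy=+12->C; (6,7):dx=-1,dy=-1->C; (6,8):dx=-3,dy=+8->D; (7,8):dx=-2,dy=+9->D
Step 2: C = 13, D = 15, total pairs = 28.
Step 3: tau = (C - D)/(n(n-1)/2) = (13 - 15)/28 = -0.071429.
Step 4: Exact two-sided p-value (enumerate n! = 40320 permutations of y under H0): p = 0.904861.
Step 5: alpha = 0.1. fail to reject H0.

tau_b = -0.0714 (C=13, D=15), p = 0.904861, fail to reject H0.


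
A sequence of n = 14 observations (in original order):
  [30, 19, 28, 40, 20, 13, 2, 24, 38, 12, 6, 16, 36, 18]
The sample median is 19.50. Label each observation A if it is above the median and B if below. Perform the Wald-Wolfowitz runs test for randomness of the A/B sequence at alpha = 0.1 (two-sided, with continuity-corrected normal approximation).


Step 1: Compute median = 19.50; label A = above, B = below.
Labels in order: ABAAABBAABBBAB  (n_A = 7, n_B = 7)
Step 2: Count runs R = 8.
Step 3: Under H0 (random ordering), E[R] = 2*n_A*n_B/(n_A+n_B) + 1 = 2*7*7/14 + 1 = 8.0000.
        Var[R] = 2*n_A*n_B*(2*n_A*n_B - n_A - n_B) / ((n_A+n_B)^2 * (n_A+n_B-1)) = 8232/2548 = 3.2308.
        SD[R] = 1.7974.
Step 4: R = E[R], so z = 0 with no continuity correction.
Step 5: Two-sided p-value via normal approximation = 2*(1 - Phi(|z|)) = 1.000000.
Step 6: alpha = 0.1. fail to reject H0.

R = 8, z = 0.0000, p = 1.000000, fail to reject H0.


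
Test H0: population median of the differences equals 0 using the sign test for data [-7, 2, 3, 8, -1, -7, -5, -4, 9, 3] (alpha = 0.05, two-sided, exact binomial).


Step 1: Discard zero differences. Original n = 10; n_eff = number of nonzero differences = 10.
Nonzero differences (with sign): -7, +2, +3, +8, -1, -7, -5, -4, +9, +3
Step 2: Count signs: positive = 5, negative = 5.
Step 3: Under H0: P(positive) = 0.5, so the number of positives S ~ Bin(10, 0.5).
Step 4: Two-sided exact p-value = sum of Bin(10,0.5) probabilities at or below the observed probability = 1.000000.
Step 5: alpha = 0.05. fail to reject H0.

n_eff = 10, pos = 5, neg = 5, p = 1.000000, fail to reject H0.


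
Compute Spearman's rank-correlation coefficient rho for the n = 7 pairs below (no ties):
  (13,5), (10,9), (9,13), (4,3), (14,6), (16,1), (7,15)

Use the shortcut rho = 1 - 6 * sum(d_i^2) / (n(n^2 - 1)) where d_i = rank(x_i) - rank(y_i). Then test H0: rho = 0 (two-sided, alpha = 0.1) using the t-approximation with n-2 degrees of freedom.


Step 1: Rank x and y separately (midranks; no ties here).
rank(x): 13->5, 10->4, 9->3, 4->1, 14->6, 16->7, 7->2
rank(y): 5->3, 9->5, 13->6, 3->2, 6->4, 1->1, 15->7
Step 2: d_i = R_x(i) - R_y(i); compute d_i^2.
  (5-3)^2=4, (4-5)^2=1, (3-6)^2=9, (1-2)^2=1, (6-4)^2=4, (7-1)^2=36, (2-7)^2=25
sum(d^2) = 80.
Step 3: rho = 1 - 6*80 / (7*(7^2 - 1)) = 1 - 480/336 = -0.428571.
Step 4: Under H0, t = rho * sqrt((n-2)/(1-rho^2)) = -1.0607 ~ t(5).
Step 5: Two-sided p-value from the t-distribution with 5 df = 0.337368.
Step 6: alpha = 0.1. fail to reject H0.

rho = -0.4286, p = 0.337368, fail to reject H0 at alpha = 0.1.


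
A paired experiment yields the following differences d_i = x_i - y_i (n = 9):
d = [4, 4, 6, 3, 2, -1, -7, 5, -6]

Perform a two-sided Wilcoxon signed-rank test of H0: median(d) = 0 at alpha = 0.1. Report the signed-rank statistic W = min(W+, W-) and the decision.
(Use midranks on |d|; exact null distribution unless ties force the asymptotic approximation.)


Step 1: Drop any zero differences (none here) and take |d_i|.
|d| = [4, 4, 6, 3, 2, 1, 7, 5, 6]
Step 2: Midrank |d_i| (ties get averaged ranks).
ranks: |4|->4.5, |4|->4.5, |6|->7.5, |3|->3, |2|->2, |1|->1, |7|->9, |5|->6, |6|->7.5
Step 3: Attach original signs; sum ranks with positive sign and with negative sign.
W+ = 4.5 + 4.5 + 7.5 + 3 + 2 + 6 = 27.5
W- = 1 + 9 + 7.5 = 17.5
(Check: W+ + W- = 45 should equal n(n+1)/2 = 45.)
Step 4: Test statistic W = min(W+, W-) = 17.5.
Step 5: Ties in |d|, so use the tie-corrected normal approximation.
        E[W] = n(n+1)/4 = 9*10/4 = 22.5.
        Tie groups: |d|=4 (t=2), |d|=6 (t=2); sum(t^3 - t) = 12.
        Var[W] = n(n+1)(2n+1)/24 - sum(t^3-t)/48 = 1710/24 - 12/48 = 71.
        z = (W - E[W]) / sqrt(Var[W]) = (17.5 - 22.5) / 8.4261 = -0.5934.
        Two-sided p = 2*Phi(z) = 0.552920.
Step 6: alpha = 0.1. fail to reject H0.

W+ = 27.5, W- = 17.5, W = min = 17.5, p = 0.552920, fail to reject H0.


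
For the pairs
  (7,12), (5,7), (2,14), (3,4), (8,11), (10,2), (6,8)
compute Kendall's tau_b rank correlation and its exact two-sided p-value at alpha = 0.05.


Step 1: Enumerate the 21 unordered pairs (i,j) with i<j and classify each by sign(x_j-x_i) * sign(y_j-y_i).
  (1,2):dx=-2,dy=-5->C; (1,3):dx=-5,dy=+2->D; (1,4):dx=-4,dy=-8->C; (1,5):dx=+1,dy=-1->D
  (1,6):dx=+3,dy=-10->D; (1,7):dx=-1,dy=-4->C; (2,3):dx=-3,dy=+7->D; (2,4):dx=-2,dy=-3->C
  (2,5):dx=+3,dy=+4->C; (2,6):dx=+5,dy=-5->D; (2,7):dx=+1,dy=+1->C; (3,4):dx=+1,dy=-10->D
  (3,5):dx=+6,dy=-3->D; (3,6):dx=+8,dy=-12->D; (3,7):dx=+4,dy=-6->D; (4,5):dx=+5,dy=+7->C
  (4,6):dx=+7,dy=-2->D; (4,7):dx=+3,dy=+4->C; (5,6):dx=+2,dy=-9->D; (5,7):dx=-2,dy=-3->C
  (6,7):dx=-4,dy=+6->D
Step 2: C = 9, D = 12, total pairs = 21.
Step 3: tau = (C - D)/(n(n-1)/2) = (9 - 12)/21 = -0.142857.
Step 4: Exact two-sided p-value (enumerate n! = 5040 permutations of y under H0): p = 0.772619.
Step 5: alpha = 0.05. fail to reject H0.

tau_b = -0.1429 (C=9, D=12), p = 0.772619, fail to reject H0.
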